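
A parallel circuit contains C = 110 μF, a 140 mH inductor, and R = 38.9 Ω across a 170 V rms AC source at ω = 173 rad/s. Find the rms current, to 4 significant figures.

5.781 A

X_L = ωL = 24.22 Ω
X_C = 1/(ωC) = 52.55 Ω
Parallel: admittances add. Y = 1/R + 1/(jωL) + jωC
Y = (0.02571 − j0.02226) S
|Y| = 0.03400 S → |Z| = 1/|Y| = 29.41 Ω, ∠Z = −∠Y = 40.89°
I = V/|Z| = 170/29.41 = 5.781 A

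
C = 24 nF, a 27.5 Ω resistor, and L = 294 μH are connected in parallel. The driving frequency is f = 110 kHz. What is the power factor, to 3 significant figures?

0.952

ω = 2πf = 691200 rad/s
X_L = ωL = 203 Ω
X_C = 1/(ωC) = 60.3 Ω
Parallel: admittances add. Y = 1/R + 1/(jωL) + jωC
Y = (0.0364 + j0.0117) S
|Y| = 0.0382 S → |Z| = 1/|Y| = 26.2 Ω, ∠Z = −∠Y = -17.8°
cos φ = cos(-17.8°) = 0.952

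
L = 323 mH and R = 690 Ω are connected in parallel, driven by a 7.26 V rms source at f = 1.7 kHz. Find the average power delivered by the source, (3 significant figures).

76.4 mW

ω = 2πf = 10680 rad/s
X_L = ωL = 3450 Ω
Parallel: admittances add. Y = 1/R + 1/(jωL)
Y = (0.00145 − j0.000290) S
|Y| = 0.00148 S → |Z| = 1/|Y| = 677 Ω, ∠Z = −∠Y = 11.3°
I = V/|Z| = 10.7 mA
P = VI cos φ = 7.26 × 0.0107 × cos(11.3°) = 76.4 mW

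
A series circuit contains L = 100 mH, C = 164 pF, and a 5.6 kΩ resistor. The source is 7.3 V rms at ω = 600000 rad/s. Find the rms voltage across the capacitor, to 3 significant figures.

1.48 V

X_L = ωL = 60000 Ω
X_C = 1/(ωC) = 10200 Ω
Net reactance X = X_L − X_C = 49800 Ω
Z = 5600 + j49800 Ω
|Z| = √(5600² + 49800²) = 50200 Ω
I = V/|Z| = 146 μA
V_C = I·|Z_C| = 0.000146 × 10200 = 1.48 V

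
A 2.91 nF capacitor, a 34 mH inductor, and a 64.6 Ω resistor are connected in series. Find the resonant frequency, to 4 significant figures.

ω₀ = 1/√(LC) = 1/√(0.034 × 2.91e-09) = 100500 rad/s
f₀ = ω₀/(2π) = 16.00 kHz

16.00 kHz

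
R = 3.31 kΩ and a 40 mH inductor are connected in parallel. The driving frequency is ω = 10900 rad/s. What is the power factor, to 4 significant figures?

0.1306

X_L = ωL = 436.0 Ω
Parallel: admittances add. Y = 1/R + 1/(jωL)
Y = (0.0003021 − j0.002294) S
|Y| = 0.002313 S → |Z| = 1/|Y| = 432.3 Ω, ∠Z = −∠Y = 82.50°
cos φ = cos(82.50°) = 0.1306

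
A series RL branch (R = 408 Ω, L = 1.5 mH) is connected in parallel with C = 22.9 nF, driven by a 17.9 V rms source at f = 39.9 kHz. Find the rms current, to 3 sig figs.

84.3 mA

ω = 2πf = 250700 rad/s
X_L = ωL = 376 Ω
X_C = 1/(ωC) = 174 Ω
Branch 1 (R+jX_L): Z₁ = 408 + j376 Ω, |Z₁| = 555 Ω
Branch 2 (−jX_C): Z₂ = −j174 Ω
Parallel: Z = Z₁Z₂/(Z₁+Z₂), |Z| = 212 Ω, ∠Z = -73.7°
I = V/|Z| = 17.9/212 = 84.3 mA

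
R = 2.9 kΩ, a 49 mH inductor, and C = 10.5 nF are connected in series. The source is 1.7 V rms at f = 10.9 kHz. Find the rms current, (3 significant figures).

485 μA

ω = 2πf = 68490 rad/s
X_L = ωL = 3360 Ω
X_C = 1/(ωC) = 1390 Ω
Net reactance X = X_L − X_C = 1970 Ω
Z = 2900 + j1970 Ω
|Z| = √(2900² + 1970²) = 3500 Ω
I = V/|Z| = 1.7/3500 = 485 μA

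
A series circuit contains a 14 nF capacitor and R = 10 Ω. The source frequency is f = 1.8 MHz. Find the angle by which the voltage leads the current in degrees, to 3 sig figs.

ω = 2πf = 1.131e+07 rad/s
X_C = 1/(ωC) = 6.32 Ω
Z = 10.0 − j6.32 Ω
|Z| = √(10.0² + 6.32²) = 11.8 Ω
∠Z = arctan(-6.32/10.0) = -32.3°

-32.3°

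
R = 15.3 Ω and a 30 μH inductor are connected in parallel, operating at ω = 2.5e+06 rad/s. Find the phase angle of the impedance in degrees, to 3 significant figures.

11.5°

X_L = ωL = 75.0 Ω
Parallel: admittances add. Y = 1/R + 1/(jωL)
Y = (0.0654 − j0.0133) S
|Y| = 0.0667 S → |Z| = 1/|Y| = 15.0 Ω, ∠Z = −∠Y = 11.5°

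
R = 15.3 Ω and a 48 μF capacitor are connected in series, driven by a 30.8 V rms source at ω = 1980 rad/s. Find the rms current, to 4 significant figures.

X_C = 1/(ωC) = 10.52 Ω
Z = 15.30 − j10.52 Ω
|Z| = √(15.30² + 10.52²) = 18.57 Ω
I = V/|Z| = 30.8/18.57 = 1.659 A

1.659 A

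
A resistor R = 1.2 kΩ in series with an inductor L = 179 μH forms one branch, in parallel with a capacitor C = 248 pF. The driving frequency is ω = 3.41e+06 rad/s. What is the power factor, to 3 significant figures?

0.793

X_L = ωL = 610 Ω
X_C = 1/(ωC) = 1180 Ω
Branch 1 (R+jX_L): Z₁ = 1200 + j610 Ω, |Z₁| = 1350 Ω
Branch 2 (−jX_C): Z₂ = −j1180 Ω
Parallel: Z = Z₁Z₂/(Z₁+Z₂), |Z| = 1200 Ω, ∠Z = -37.6°
cos φ = cos(-37.6°) = 0.793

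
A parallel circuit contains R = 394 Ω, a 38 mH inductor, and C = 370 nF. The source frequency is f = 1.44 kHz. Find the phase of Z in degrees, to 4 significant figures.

ω = 2πf = 9048 rad/s
X_L = ωL = 343.8 Ω
X_C = 1/(ωC) = 298.7 Ω
Parallel: admittances add. Y = 1/R + 1/(jωL) + jωC
Y = (0.002538 + j0.0004391) S
|Y| = 0.002576 S → |Z| = 1/|Y| = 388.2 Ω, ∠Z = −∠Y = -9.816°

-9.816°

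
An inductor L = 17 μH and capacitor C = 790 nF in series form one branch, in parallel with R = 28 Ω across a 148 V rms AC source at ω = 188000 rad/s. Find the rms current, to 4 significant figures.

X_L = ωL = 3.196 Ω
X_C = 1/(ωC) = 6.733 Ω
Branch 1: Z₁ = R = 28.00 Ω
Branch 2 (series LC): Z₂ = j(X_L − X_C) = −j3.537 Ω
Parallel: Z = Z₁Z₂/(Z₁+Z₂), |Z| = 3.509 Ω, ∠Z = -82.80°
I = V/|Z| = 148/3.509 = 42.17 A

42.17 A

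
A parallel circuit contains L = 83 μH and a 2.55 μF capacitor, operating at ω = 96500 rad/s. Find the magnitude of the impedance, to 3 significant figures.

X_L = ωL = 8.01 Ω
X_C = 1/(ωC) = 4.06 Ω
Parallel: admittances add. Y = 1/(jωL) + jωC
Y = (0 + j0.121) S
|Y| = 0.121 S → |Z| = 1/|Y| = 8.25 Ω, ∠Z = −∠Y = -90.0°

8.25 Ω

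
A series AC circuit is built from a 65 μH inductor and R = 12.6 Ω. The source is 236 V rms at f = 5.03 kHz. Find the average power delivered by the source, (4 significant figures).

ω = 2πf = 31600 rad/s
X_L = ωL = 2.054 Ω
Z = 12.60 + j2.054 Ω
|Z| = √(12.60² + 2.054²) = 12.77 Ω
∠Z = arctan(2.054/12.60) = 9.260°
I = V/|Z| = 18.49 A
P = VI cos φ = 236 × 18.49 × cos(9.260°) = 4.306 kW

4.306 kW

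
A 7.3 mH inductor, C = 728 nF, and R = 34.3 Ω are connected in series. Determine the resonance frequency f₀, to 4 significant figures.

2.183 kHz

ω₀ = 1/√(LC) = 1/√(0.0073 × 7.28e-07) = 13720 rad/s
f₀ = ω₀/(2π) = 2.183 kHz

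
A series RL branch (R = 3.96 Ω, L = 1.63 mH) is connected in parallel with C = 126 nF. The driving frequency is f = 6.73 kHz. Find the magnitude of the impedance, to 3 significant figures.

109 Ω

ω = 2πf = 42290 rad/s
X_L = ωL = 68.9 Ω
X_C = 1/(ωC) = 188 Ω
Branch 1 (R+jX_L): Z₁ = 3.96 + j68.9 Ω, |Z₁| = 69.0 Ω
Branch 2 (−jX_C): Z₂ = −j188 Ω
Parallel: Z = Z₁Z₂/(Z₁+Z₂), |Z| = 109 Ω, ∠Z = 84.8°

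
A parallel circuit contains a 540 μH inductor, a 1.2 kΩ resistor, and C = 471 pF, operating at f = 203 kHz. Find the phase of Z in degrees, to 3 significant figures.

45.6°

ω = 2πf = 1.275e+06 rad/s
X_L = ωL = 689 Ω
X_C = 1/(ωC) = 1660 Ω
Parallel: admittances add. Y = 1/R + 1/(jωL) + jωC
Y = (0.000833 − j0.000851) S
|Y| = 0.00119 S → |Z| = 1/|Y| = 840 Ω, ∠Z = −∠Y = 45.6°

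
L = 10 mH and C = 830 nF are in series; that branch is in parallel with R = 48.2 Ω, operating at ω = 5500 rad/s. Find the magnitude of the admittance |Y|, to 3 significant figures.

21.6 mS

X_L = ωL = 55.0 Ω
X_C = 1/(ωC) = 219 Ω
Branch 1: Z₁ = R = 48.2 Ω
Branch 2 (series LC): Z₂ = j(X_L − X_C) = −j164 Ω
Parallel: Z = Z₁Z₂/(Z₁+Z₂), |Z| = 46.2 Ω, ∠Z = -16.4°
|Y| = 1/|Z| = 21.6 mS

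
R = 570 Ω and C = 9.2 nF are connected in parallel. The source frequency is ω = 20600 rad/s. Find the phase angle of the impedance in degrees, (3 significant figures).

-6.17°

X_C = 1/(ωC) = 5280 Ω
Parallel: admittances add. Y = 1/R + jωC
Y = (0.00175 + j0.000190) S
|Y| = 0.00176 S → |Z| = 1/|Y| = 567 Ω, ∠Z = −∠Y = -6.17°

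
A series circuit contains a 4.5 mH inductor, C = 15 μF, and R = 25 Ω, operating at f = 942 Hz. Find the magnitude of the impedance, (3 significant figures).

29.3 Ω

ω = 2πf = 5919 rad/s
X_L = ωL = 26.6 Ω
X_C = 1/(ωC) = 11.3 Ω
Net reactance X = X_L − X_C = 15.4 Ω
Z = 25.0 + j15.4 Ω
|Z| = √(25.0² + 15.4²) = 29.3 Ω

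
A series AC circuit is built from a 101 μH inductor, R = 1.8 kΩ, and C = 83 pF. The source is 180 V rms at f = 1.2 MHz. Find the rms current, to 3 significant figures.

90.7 mA

ω = 2πf = 7.54e+06 rad/s
X_L = ωL = 762 Ω
X_C = 1/(ωC) = 1600 Ω
Net reactance X = X_L − X_C = -836 Ω
Z = 1800 − j836 Ω
|Z| = √(1800² + 836²) = 1980 Ω
I = V/|Z| = 180/1980 = 90.7 mA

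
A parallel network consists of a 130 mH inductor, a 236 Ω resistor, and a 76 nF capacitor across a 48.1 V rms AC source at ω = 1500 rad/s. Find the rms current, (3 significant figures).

X_L = ωL = 195 Ω
X_C = 1/(ωC) = 8770 Ω
Parallel: admittances add. Y = 1/R + 1/(jωL) + jωC
Y = (0.00424 − j0.00501) S
|Y| = 0.00656 S → |Z| = 1/|Y| = 152 Ω, ∠Z = −∠Y = 49.8°
I = V/|Z| = 48.1/152 = 316 mA

316 mA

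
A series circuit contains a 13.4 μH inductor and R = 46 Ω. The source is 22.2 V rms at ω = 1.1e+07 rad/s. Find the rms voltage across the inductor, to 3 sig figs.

X_L = ωL = 147 Ω
Z = 46.0 + j147 Ω
|Z| = √(46.0² + 147²) = 154 Ω
I = V/|Z| = 144 mA
V_L = I·|Z_L| = 0.144 × 147 = 21.2 V

21.2 V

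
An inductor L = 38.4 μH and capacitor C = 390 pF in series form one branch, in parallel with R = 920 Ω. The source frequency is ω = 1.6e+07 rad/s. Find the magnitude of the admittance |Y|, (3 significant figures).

2.46 mS

X_L = ωL = 614 Ω
X_C = 1/(ωC) = 160 Ω
Branch 1: Z₁ = R = 920 Ω
Branch 2 (series LC): Z₂ = j(X_L − X_C) = j454 Ω
Parallel: Z = Z₁Z₂/(Z₁+Z₂), |Z| = 407 Ω, ∠Z = 63.7°
|Y| = 1/|Z| = 2.46 mS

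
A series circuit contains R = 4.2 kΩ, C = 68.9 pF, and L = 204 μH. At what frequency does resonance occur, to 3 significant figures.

1.34 MHz

ω₀ = 1/√(LC) = 1/√(0.000204 × 6.89e-11) = 8.435e+06 rad/s
f₀ = ω₀/(2π) = 1.34 MHz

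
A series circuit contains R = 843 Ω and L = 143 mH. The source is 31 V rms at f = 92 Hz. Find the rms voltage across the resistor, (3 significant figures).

ω = 2πf = 578.1 rad/s
X_L = ωL = 82.7 Ω
Z = 843 + j82.7 Ω
|Z| = √(843² + 82.7²) = 847 Ω
I = V/|Z| = 36.6 mA
V_R = I·|Z_R| = 0.0366 × 843 = 30.9 V

30.9 V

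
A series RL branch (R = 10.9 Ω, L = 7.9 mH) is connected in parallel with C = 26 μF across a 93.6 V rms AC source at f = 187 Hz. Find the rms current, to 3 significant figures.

5.17 A

ω = 2πf = 1175 rad/s
X_L = ωL = 9.28 Ω
X_C = 1/(ωC) = 32.7 Ω
Branch 1 (R+jX_L): Z₁ = 10.9 + j9.28 Ω, |Z₁| = 14.3 Ω
Branch 2 (−jX_C): Z₂ = −j32.7 Ω
Parallel: Z = Z₁Z₂/(Z₁+Z₂), |Z| = 18.1 Ω, ∠Z = 15.5°
I = V/|Z| = 93.6/18.1 = 5.17 A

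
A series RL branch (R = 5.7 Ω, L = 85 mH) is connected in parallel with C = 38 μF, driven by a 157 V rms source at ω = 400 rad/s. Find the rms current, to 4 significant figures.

X_L = ωL = 34.00 Ω
X_C = 1/(ωC) = 65.79 Ω
Branch 1 (R+jX_L): Z₁ = 5.700 + j34.00 Ω, |Z₁| = 34.47 Ω
Branch 2 (−jX_C): Z₂ = −j65.79 Ω
Parallel: Z = Z₁Z₂/(Z₁+Z₂), |Z| = 70.23 Ω, ∠Z = 70.32°
I = V/|Z| = 157/70.23 = 2.236 A

2.236 A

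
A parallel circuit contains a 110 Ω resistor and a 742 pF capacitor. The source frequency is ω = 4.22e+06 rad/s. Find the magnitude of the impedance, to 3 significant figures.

104 Ω

X_C = 1/(ωC) = 319 Ω
Parallel: admittances add. Y = 1/R + jωC
Y = (0.00909 + j0.00313) S
|Y| = 0.00962 S → |Z| = 1/|Y| = 104 Ω, ∠Z = −∠Y = -19.0°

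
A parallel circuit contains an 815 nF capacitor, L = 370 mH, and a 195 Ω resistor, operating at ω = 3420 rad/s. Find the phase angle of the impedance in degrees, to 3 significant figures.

-21.3°

X_L = ωL = 1270 Ω
X_C = 1/(ωC) = 359 Ω
Parallel: admittances add. Y = 1/R + 1/(jωL) + jωC
Y = (0.00513 + j0.00200) S
|Y| = 0.00550 S → |Z| = 1/|Y| = 182 Ω, ∠Z = −∠Y = -21.3°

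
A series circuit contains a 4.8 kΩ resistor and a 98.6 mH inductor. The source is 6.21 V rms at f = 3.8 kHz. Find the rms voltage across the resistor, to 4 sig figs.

5.576 V

ω = 2πf = 23880 rad/s
X_L = ωL = 2354 Ω
Z = 4800 + j2354 Ω
|Z| = √(4800² + 2354²) = 5346 Ω
I = V/|Z| = 1.162 mA
V_R = I·|Z_R| = 0.001162 × 4800 = 5.576 V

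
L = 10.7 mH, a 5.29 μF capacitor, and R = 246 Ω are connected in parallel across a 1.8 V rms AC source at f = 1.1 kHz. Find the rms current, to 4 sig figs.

42.11 mA

ω = 2πf = 6912 rad/s
X_L = ωL = 73.95 Ω
X_C = 1/(ωC) = 27.35 Ω
Parallel: admittances add. Y = 1/R + 1/(jωL) + jωC
Y = (0.004065 + j0.02304) S
|Y| = 0.02340 S → |Z| = 1/|Y| = 42.74 Ω, ∠Z = −∠Y = -79.99°
I = V/|Z| = 1.8/42.74 = 42.11 mA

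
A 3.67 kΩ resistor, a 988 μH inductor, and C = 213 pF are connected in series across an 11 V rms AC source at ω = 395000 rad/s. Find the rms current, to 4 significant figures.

X_L = ωL = 390.3 Ω
X_C = 1/(ωC) = 11890 Ω
Net reactance X = X_L − X_C = -11500 Ω
Z = 3670 − j11500 Ω
|Z| = √(3670² + 11500²) = 12070 Ω
I = V/|Z| = 11/12070 = 911.6 μA

911.6 μA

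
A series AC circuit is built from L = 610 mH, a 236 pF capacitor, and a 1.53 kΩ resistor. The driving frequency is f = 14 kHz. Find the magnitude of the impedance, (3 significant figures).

ω = 2πf = 87960 rad/s
X_L = ωL = 53700 Ω
X_C = 1/(ωC) = 48200 Ω
Net reactance X = X_L − X_C = 5490 Ω
Z = 1530 + j5490 Ω
|Z| = √(1530² + 5490²) = 5700 Ω

5700 Ω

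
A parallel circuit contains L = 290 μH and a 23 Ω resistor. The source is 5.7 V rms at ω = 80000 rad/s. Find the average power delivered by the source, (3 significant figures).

1.41 W

X_L = ωL = 23.2 Ω
Parallel: admittances add. Y = 1/R + 1/(jωL)
Y = (0.0435 − j0.0431) S
|Y| = 0.0612 S → |Z| = 1/|Y| = 16.3 Ω, ∠Z = −∠Y = 44.8°
I = V/|Z| = 349 mA
P = VI cos φ = 5.7 × 0.349 × cos(44.8°) = 1.41 W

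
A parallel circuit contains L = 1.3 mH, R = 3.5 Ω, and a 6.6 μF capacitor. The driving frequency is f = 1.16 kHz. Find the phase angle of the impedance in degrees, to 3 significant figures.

ω = 2πf = 7288 rad/s
X_L = ωL = 9.48 Ω
X_C = 1/(ωC) = 20.8 Ω
Parallel: admittances add. Y = 1/R + 1/(jωL) + jωC
Y = (0.286 − j0.0574) S
|Y| = 0.291 S → |Z| = 1/|Y| = 3.43 Ω, ∠Z = −∠Y = 11.4°

11.4°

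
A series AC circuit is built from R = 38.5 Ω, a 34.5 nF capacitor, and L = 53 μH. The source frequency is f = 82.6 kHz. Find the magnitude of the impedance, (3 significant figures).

ω = 2πf = 519000 rad/s
X_L = ωL = 27.5 Ω
X_C = 1/(ωC) = 55.8 Ω
Net reactance X = X_L − X_C = -28.3 Ω
Z = 38.5 − j28.3 Ω
|Z| = √(38.5² + 28.3²) = 47.8 Ω

47.8 Ω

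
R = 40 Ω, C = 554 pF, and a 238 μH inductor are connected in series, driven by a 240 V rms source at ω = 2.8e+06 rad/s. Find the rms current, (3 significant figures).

5.27 A

X_L = ωL = 666 Ω
X_C = 1/(ωC) = 645 Ω
Net reactance X = X_L − X_C = 21.7 Ω
Z = 40.0 + j21.7 Ω
|Z| = √(40.0² + 21.7²) = 45.5 Ω
I = V/|Z| = 240/45.5 = 5.27 A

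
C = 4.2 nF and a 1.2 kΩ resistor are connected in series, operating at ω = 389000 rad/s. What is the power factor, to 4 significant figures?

X_C = 1/(ωC) = 612.1 Ω
Z = 1200 − j612.1 Ω
|Z| = √(1200² + 612.1²) = 1347 Ω
∠Z = arctan(-612.1/1200) = -27.02°
cos φ = cos(-27.02°) = 0.8908

0.8908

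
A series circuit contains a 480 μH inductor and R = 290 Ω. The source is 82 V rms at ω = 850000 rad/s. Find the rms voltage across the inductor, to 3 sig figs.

66.8 V

X_L = ωL = 408 Ω
Z = 290 + j408 Ω
|Z| = √(290² + 408²) = 501 Ω
I = V/|Z| = 164 mA
V_L = I·|Z_L| = 0.164 × 408 = 66.8 V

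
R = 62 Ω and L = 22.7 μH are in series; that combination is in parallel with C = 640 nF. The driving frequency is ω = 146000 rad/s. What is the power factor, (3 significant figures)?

X_L = ωL = 3.31 Ω
X_C = 1/(ωC) = 10.7 Ω
Branch 1 (R+jX_L): Z₁ = 62.0 + j3.31 Ω, |Z₁| = 62.1 Ω
Branch 2 (−jX_C): Z₂ = −j10.7 Ω
Parallel: Z = Z₁Z₂/(Z₁+Z₂), |Z| = 10.6 Ω, ∠Z = -80.1°
cos φ = cos(-80.1°) = 0.171

0.171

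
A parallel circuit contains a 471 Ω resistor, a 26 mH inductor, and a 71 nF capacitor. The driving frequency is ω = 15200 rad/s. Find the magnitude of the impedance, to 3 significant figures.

X_L = ωL = 395 Ω
X_C = 1/(ωC) = 927 Ω
Parallel: admittances add. Y = 1/R + 1/(jωL) + jωC
Y = (0.00212 − j0.00145) S
|Y| = 0.00257 S → |Z| = 1/|Y| = 389 Ω, ∠Z = −∠Y = 34.4°

389 Ω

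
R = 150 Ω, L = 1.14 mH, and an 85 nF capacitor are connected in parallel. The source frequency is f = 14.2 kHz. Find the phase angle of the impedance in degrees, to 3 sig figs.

18.6°

ω = 2πf = 89220 rad/s
X_L = ωL = 102 Ω
X_C = 1/(ωC) = 132 Ω
Parallel: admittances add. Y = 1/R + 1/(jωL) + jωC
Y = (0.00667 − j0.00225) S
|Y| = 0.00704 S → |Z| = 1/|Y| = 142 Ω, ∠Z = −∠Y = 18.6°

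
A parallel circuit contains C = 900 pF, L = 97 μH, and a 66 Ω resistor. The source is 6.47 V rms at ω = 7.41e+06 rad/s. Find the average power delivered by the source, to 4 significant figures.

634.3 mW

X_L = ωL = 718.8 Ω
X_C = 1/(ωC) = 149.9 Ω
Parallel: admittances add. Y = 1/R + 1/(jωL) + jωC
Y = (0.01515 + j0.005278) S
|Y| = 0.01604 S → |Z| = 1/|Y| = 62.33 Ω, ∠Z = −∠Y = -19.20°
I = V/|Z| = 103.8 mA
P = VI cos φ = 6.47 × 0.1038 × cos(-19.20°) = 634.3 mW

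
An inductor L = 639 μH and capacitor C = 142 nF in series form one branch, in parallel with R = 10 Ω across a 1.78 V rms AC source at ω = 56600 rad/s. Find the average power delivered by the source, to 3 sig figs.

X_L = ωL = 36.2 Ω
X_C = 1/(ωC) = 124 Ω
Branch 1: Z₁ = R = 10.0 Ω
Branch 2 (series LC): Z₂ = j(X_L − X_C) = −j88.3 Ω
Parallel: Z = Z₁Z₂/(Z₁+Z₂), |Z| = 9.94 Ω, ∠Z = -6.46°
I = V/|Z| = 179 mA
P = VI cos φ = 1.78 × 0.179 × cos(-6.46°) = 317 mW

317 mW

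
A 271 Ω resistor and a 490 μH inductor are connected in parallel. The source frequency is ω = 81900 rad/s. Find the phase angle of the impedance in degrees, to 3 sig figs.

81.6°

X_L = ωL = 40.1 Ω
Parallel: admittances add. Y = 1/R + 1/(jωL)
Y = (0.00369 − j0.0249) S
|Y| = 0.0252 S → |Z| = 1/|Y| = 39.7 Ω, ∠Z = −∠Y = 81.6°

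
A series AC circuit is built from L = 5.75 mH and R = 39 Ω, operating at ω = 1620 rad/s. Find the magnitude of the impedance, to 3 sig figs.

40.1 Ω

X_L = ωL = 9.31 Ω
Z = 39.0 + j9.31 Ω
|Z| = √(39.0² + 9.31²) = 40.1 Ω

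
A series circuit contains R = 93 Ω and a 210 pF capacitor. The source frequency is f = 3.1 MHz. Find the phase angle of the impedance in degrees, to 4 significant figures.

-69.17°

ω = 2πf = 1.948e+07 rad/s
X_C = 1/(ωC) = 244.5 Ω
Z = 93.00 − j244.5 Ω
|Z| = √(93.00² + 244.5²) = 261.6 Ω
∠Z = arctan(-244.5/93.00) = -69.17°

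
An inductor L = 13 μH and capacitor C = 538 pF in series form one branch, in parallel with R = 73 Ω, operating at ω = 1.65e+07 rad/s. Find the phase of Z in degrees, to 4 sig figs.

35.63°

X_L = ωL = 214.5 Ω
X_C = 1/(ωC) = 112.7 Ω
Branch 1: Z₁ = R = 73.00 Ω
Branch 2 (series LC): Z₂ = j(X_L − X_C) = j101.8 Ω
Parallel: Z = Z₁Z₂/(Z₁+Z₂), |Z| = 59.33 Ω, ∠Z = 35.63°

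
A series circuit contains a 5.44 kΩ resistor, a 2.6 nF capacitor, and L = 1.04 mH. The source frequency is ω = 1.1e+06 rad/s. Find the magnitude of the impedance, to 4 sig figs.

5498 Ω

X_L = ωL = 1144 Ω
X_C = 1/(ωC) = 349.7 Ω
Net reactance X = X_L − X_C = 794.3 Ω
Z = 5440 + j794.3 Ω
|Z| = √(5440² + 794.3²) = 5498 Ω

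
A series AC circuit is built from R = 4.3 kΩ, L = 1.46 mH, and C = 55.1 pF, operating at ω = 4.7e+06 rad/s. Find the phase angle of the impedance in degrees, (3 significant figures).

34.9°

X_L = ωL = 6860 Ω
X_C = 1/(ωC) = 3860 Ω
Net reactance X = X_L − X_C = 3000 Ω
Z = 4300 + j3000 Ω
|Z| = √(4300² + 3000²) = 5240 Ω
∠Z = arctan(3000/4300) = 34.9°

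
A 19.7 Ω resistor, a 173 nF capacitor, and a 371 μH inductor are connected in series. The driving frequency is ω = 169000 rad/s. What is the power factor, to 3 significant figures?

X_L = ωL = 62.7 Ω
X_C = 1/(ωC) = 34.2 Ω
Net reactance X = X_L − X_C = 28.5 Ω
Z = 19.7 + j28.5 Ω
|Z| = √(19.7² + 28.5²) = 34.6 Ω
∠Z = arctan(28.5/19.7) = 55.3°
cos φ = cos(55.3°) = 0.569

0.569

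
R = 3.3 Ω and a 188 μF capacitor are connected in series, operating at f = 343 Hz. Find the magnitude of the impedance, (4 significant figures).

4.121 Ω

ω = 2πf = 2155 rad/s
X_C = 1/(ωC) = 2.468 Ω
Z = 3.300 − j2.468 Ω
|Z| = √(3.300² + 2.468²) = 4.121 Ω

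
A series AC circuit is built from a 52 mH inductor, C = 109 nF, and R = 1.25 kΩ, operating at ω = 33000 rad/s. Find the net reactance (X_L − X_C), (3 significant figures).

X_L = ωL = 1720 Ω
X_C = 1/(ωC) = 278 Ω
X = 1720 − 278 = 1440 Ω

1440 Ω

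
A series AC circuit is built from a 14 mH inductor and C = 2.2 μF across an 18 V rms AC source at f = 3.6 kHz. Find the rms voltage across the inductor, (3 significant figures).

19.2 V

ω = 2πf = 22620 rad/s
X_L = ωL = 317 Ω
X_C = 1/(ωC) = 20.1 Ω
Net reactance X = X_L − X_C = 297 Ω
Z = j297 Ω
|Z| = √(0² + 297²) = 297 Ω
I = V/|Z| = 60.7 mA
V_L = I·|Z_L| = 0.0607 × 317 = 19.2 V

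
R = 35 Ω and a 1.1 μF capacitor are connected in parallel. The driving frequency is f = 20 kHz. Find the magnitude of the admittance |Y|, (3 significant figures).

ω = 2πf = 125700 rad/s
X_C = 1/(ωC) = 7.23 Ω
Parallel: admittances add. Y = 1/R + jωC
Y = (0.0286 + j0.138) S
|Y| = 0.141 S → |Z| = 1/|Y| = 7.08 Ω, ∠Z = −∠Y = -78.3°

141 mS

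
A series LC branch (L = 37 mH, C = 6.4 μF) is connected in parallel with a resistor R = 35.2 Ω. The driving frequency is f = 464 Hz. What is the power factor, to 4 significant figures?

0.8390

ω = 2πf = 2915 rad/s
X_L = ωL = 107.9 Ω
X_C = 1/(ωC) = 53.59 Ω
Branch 1: Z₁ = R = 35.20 Ω
Branch 2 (series LC): Z₂ = j(X_L − X_C) = j54.27 Ω
Parallel: Z = Z₁Z₂/(Z₁+Z₂), |Z| = 29.53 Ω, ∠Z = 32.97°
cos φ = cos(32.97°) = 0.8390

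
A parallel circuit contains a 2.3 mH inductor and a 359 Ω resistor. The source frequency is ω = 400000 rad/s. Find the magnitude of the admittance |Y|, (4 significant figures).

X_L = ωL = 920.0 Ω
Parallel: admittances add. Y = 1/R + 1/(jωL)
Y = (0.002786 − j0.001087) S
|Y| = 0.002990 S → |Z| = 1/|Y| = 334.4 Ω, ∠Z = −∠Y = 21.32°

2.990 mS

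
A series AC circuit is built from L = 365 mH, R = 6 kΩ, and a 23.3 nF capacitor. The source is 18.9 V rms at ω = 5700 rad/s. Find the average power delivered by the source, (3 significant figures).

X_L = ωL = 2080 Ω
X_C = 1/(ωC) = 7530 Ω
Net reactance X = X_L − X_C = -5450 Ω
Z = 6000 − j5450 Ω
|Z| = √(6000² + 5450²) = 8110 Ω
∠Z = arctan(-5450/6000) = -42.2°
I = V/|Z| = 2.33 mA
P = VI cos φ = 18.9 × 0.00233 × cos(-42.2°) = 32.6 mW

32.6 mW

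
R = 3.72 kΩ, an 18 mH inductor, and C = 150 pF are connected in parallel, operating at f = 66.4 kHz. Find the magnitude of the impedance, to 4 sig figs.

ω = 2πf = 417200 rad/s
X_L = ωL = 7510 Ω
X_C = 1/(ωC) = 15980 Ω
Parallel: admittances add. Y = 1/R + 1/(jωL) + jωC
Y = (0.0002688 − j7.058e-05) S
|Y| = 0.0002779 S → |Z| = 1/|Y| = 3598 Ω, ∠Z = −∠Y = 14.71°

3598 Ω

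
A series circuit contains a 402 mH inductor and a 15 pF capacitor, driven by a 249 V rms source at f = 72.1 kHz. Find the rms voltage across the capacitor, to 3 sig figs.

ω = 2πf = 453000 rad/s
X_L = ωL = 182000 Ω
X_C = 1/(ωC) = 147000 Ω
Net reactance X = X_L − X_C = 35000 Ω
Z = j35000 Ω
|Z| = √(0² + 35000²) = 35000 Ω
I = V/|Z| = 7.12 mA
V_C = I·|Z_C| = 0.00712 × 147000 = 1050 V

1050 V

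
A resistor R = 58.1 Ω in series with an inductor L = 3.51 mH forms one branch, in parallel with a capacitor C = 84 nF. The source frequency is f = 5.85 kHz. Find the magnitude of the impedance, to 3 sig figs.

ω = 2πf = 36760 rad/s
X_L = ωL = 129 Ω
X_C = 1/(ωC) = 324 Ω
Branch 1 (R+jX_L): Z₁ = 58.1 + j129 Ω, |Z₁| = 141 Ω
Branch 2 (−jX_C): Z₂ = −j324 Ω
Parallel: Z = Z₁Z₂/(Z₁+Z₂), |Z| = 225 Ω, ∠Z = 49.2°

225 Ω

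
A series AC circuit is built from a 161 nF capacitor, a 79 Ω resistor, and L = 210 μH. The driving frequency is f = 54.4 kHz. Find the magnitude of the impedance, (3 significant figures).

ω = 2πf = 341800 rad/s
X_L = ωL = 71.8 Ω
X_C = 1/(ωC) = 18.2 Ω
Net reactance X = X_L − X_C = 53.6 Ω
Z = 79.0 + j53.6 Ω
|Z| = √(79.0² + 53.6²) = 95.5 Ω

95.5 Ω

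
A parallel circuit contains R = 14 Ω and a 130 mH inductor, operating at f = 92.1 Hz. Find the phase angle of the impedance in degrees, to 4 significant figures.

ω = 2πf = 578.7 rad/s
X_L = ωL = 75.23 Ω
Parallel: admittances add. Y = 1/R + 1/(jωL)
Y = (0.07143 − j0.01329) S
|Y| = 0.07265 S → |Z| = 1/|Y| = 13.76 Ω, ∠Z = −∠Y = 10.54°

10.54°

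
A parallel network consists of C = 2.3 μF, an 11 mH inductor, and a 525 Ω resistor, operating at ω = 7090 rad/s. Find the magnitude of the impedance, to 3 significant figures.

X_L = ωL = 78.0 Ω
X_C = 1/(ωC) = 61.3 Ω
Parallel: admittances add. Y = 1/R + 1/(jωL) + jωC
Y = (0.00190 + j0.00348) S
|Y| = 0.00397 S → |Z| = 1/|Y| = 252 Ω, ∠Z = −∠Y = -61.3°

252 Ω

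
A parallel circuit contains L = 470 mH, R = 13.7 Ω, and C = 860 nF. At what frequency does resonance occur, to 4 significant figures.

ω₀ = 1/√(LC) = 1/√(0.47 × 8.6e-07) = 1573 rad/s
f₀ = ω₀/(2π) = 250.3 Hz

250.3 Hz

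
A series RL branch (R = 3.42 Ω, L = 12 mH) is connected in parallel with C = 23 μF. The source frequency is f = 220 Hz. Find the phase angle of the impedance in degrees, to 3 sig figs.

ω = 2πf = 1382 rad/s
X_L = ωL = 16.6 Ω
X_C = 1/(ωC) = 31.5 Ω
Branch 1 (R+jX_L): Z₁ = 3.42 + j16.6 Ω, |Z₁| = 16.9 Ω
Branch 2 (−jX_C): Z₂ = −j31.5 Ω
Parallel: Z = Z₁Z₂/(Z₁+Z₂), |Z| = 34.9 Ω, ∠Z = 65.4°

65.4°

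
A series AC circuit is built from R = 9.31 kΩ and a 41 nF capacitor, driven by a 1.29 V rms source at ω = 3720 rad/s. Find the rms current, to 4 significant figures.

X_C = 1/(ωC) = 6557 Ω
Z = 9310 − j6557 Ω
|Z| = √(9310² + 6557²) = 11390 Ω
I = V/|Z| = 1.29/11390 = 113.3 μA

113.3 μA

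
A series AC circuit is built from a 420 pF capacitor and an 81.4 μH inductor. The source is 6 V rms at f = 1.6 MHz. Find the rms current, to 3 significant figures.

10.3 mA

ω = 2πf = 1.005e+07 rad/s
X_L = ωL = 818 Ω
X_C = 1/(ωC) = 237 Ω
Net reactance X = X_L − X_C = 581 Ω
Z = j581 Ω
|Z| = √(0² + 581²) = 581 Ω
I = V/|Z| = 6/581 = 10.3 mA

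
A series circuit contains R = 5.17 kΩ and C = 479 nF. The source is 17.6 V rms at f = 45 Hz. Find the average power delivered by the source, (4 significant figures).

19.71 mW

ω = 2πf = 282.7 rad/s
X_C = 1/(ωC) = 7384 Ω
Z = 5170 − j7384 Ω
|Z| = √(5170² + 7384²) = 9014 Ω
∠Z = arctan(-7384/5170) = -55.00°
I = V/|Z| = 1.953 mA
P = VI cos φ = 17.6 × 0.001953 × cos(-55.00°) = 19.71 mW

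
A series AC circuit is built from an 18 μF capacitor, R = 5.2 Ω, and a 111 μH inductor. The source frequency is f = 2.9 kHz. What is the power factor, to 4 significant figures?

0.9811

ω = 2πf = 18220 rad/s
X_L = ωL = 2.023 Ω
X_C = 1/(ωC) = 3.049 Ω
Net reactance X = X_L − X_C = -1.026 Ω
Z = 5.200 − j1.026 Ω
|Z| = √(5.200² + 1.026²) = 5.300 Ω
∠Z = arctan(-1.026/5.200) = -11.17°
cos φ = cos(-11.17°) = 0.9811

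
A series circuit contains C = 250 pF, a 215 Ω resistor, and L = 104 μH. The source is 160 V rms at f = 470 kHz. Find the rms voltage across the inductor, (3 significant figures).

ω = 2πf = 2.953e+06 rad/s
X_L = ωL = 307 Ω
X_C = 1/(ωC) = 1350 Ω
Net reactance X = X_L − X_C = -1050 Ω
Z = 215 − j1050 Ω
|Z| = √(215² + 1050²) = 1070 Ω
I = V/|Z| = 150 mA
V_L = I·|Z_L| = 0.150 × 307 = 46.0 V

46.0 V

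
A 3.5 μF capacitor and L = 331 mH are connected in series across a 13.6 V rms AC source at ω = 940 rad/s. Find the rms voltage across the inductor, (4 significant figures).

X_L = ωL = 311.1 Ω
X_C = 1/(ωC) = 304.0 Ω
Net reactance X = X_L − X_C = 7.189 Ω
Z = j7.189 Ω
|Z| = √(0² + 7.189²) = 7.189 Ω
I = V/|Z| = 1.892 A
V_L = I·|Z_L| = 1.892 × 311.1 = 588.6 V

588.6 V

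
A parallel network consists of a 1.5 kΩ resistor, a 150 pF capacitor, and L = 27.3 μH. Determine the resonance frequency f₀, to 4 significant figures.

2.487 MHz

ω₀ = 1/√(LC) = 1/√(2.73e-05 × 1.5e-10) = 1.563e+07 rad/s
f₀ = ω₀/(2π) = 2.487 MHz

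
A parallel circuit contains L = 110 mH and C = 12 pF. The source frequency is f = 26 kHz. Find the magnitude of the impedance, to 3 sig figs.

18600 Ω

ω = 2πf = 163400 rad/s
X_L = ωL = 18000 Ω
X_C = 1/(ωC) = 510000 Ω
Parallel: admittances add. Y = 1/(jωL) + jωC
Y = (0 − j5.37e-05) S
|Y| = 5.37e-05 S → |Z| = 1/|Y| = 18600 Ω, ∠Z = −∠Y = 90.0°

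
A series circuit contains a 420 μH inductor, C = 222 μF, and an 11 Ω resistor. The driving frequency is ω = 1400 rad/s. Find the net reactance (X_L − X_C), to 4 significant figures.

-2.630 Ω

X_L = ωL = 0.5880 Ω
X_C = 1/(ωC) = 3.218 Ω
X = 0.5880 − 3.218 = -2.630 Ω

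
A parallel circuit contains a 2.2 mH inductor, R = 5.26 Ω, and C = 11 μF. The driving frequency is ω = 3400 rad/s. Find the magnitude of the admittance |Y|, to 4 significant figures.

213.1 mS

X_L = ωL = 7.480 Ω
X_C = 1/(ωC) = 26.74 Ω
Parallel: admittances add. Y = 1/R + 1/(jωL) + jωC
Y = (0.1901 − j0.09629) S
|Y| = 0.2131 S → |Z| = 1/|Y| = 4.692 Ω, ∠Z = −∠Y = 26.86°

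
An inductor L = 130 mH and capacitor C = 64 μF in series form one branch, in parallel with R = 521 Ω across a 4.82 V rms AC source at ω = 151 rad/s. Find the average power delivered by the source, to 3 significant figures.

44.6 mW

X_L = ωL = 19.6 Ω
X_C = 1/(ωC) = 103 Ω
Branch 1: Z₁ = R = 521 Ω
Branch 2 (series LC): Z₂ = j(X_L − X_C) = −j83.8 Ω
Parallel: Z = Z₁Z₂/(Z₁+Z₂), |Z| = 82.8 Ω, ∠Z = -80.9°
I = V/|Z| = 58.2 mA
P = VI cos φ = 4.82 × 0.0582 × cos(-80.9°) = 44.6 mW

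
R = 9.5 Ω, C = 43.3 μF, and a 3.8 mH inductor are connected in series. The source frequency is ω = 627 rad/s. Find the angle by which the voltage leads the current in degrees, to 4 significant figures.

-74.58°

X_L = ωL = 2.383 Ω
X_C = 1/(ωC) = 36.83 Ω
Net reactance X = X_L − X_C = -34.45 Ω
Z = 9.500 − j34.45 Ω
|Z| = √(9.500² + 34.45²) = 35.74 Ω
∠Z = arctan(-34.45/9.500) = -74.58°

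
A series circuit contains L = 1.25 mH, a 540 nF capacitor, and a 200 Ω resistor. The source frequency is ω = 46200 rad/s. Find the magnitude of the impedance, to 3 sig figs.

X_L = ωL = 57.8 Ω
X_C = 1/(ωC) = 40.1 Ω
Net reactance X = X_L − X_C = 17.7 Ω
Z = 200 + j17.7 Ω
|Z| = √(200² + 17.7²) = 201 Ω

201 Ω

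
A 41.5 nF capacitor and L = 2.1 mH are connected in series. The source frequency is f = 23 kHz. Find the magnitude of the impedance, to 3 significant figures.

ω = 2πf = 144500 rad/s
X_L = ωL = 303 Ω
X_C = 1/(ωC) = 167 Ω
Net reactance X = X_L − X_C = 137 Ω
Z = j137 Ω
|Z| = √(0² + 137²) = 137 Ω

137 Ω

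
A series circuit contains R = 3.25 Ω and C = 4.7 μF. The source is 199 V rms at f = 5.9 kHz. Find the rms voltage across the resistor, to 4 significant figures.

98.06 V

ω = 2πf = 37070 rad/s
X_C = 1/(ωC) = 5.739 Ω
Z = 3.250 − j5.739 Ω
|Z| = √(3.250² + 5.739²) = 6.596 Ω
I = V/|Z| = 30.17 A
V_R = I·|Z_R| = 30.17 × 3.250 = 98.06 V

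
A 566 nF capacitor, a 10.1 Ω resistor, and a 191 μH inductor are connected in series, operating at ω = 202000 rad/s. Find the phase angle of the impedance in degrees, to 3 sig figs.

X_L = ωL = 38.6 Ω
X_C = 1/(ωC) = 8.75 Ω
Net reactance X = X_L − X_C = 29.8 Ω
Z = 10.1 + j29.8 Ω
|Z| = √(10.1² + 29.8²) = 31.5 Ω
∠Z = arctan(29.8/10.1) = 71.3°

71.3°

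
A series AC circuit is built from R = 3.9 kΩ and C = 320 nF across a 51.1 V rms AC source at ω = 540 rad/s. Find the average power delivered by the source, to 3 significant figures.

209 mW

X_C = 1/(ωC) = 5790 Ω
Z = 3900 − j5790 Ω
|Z| = √(3900² + 5790²) = 6980 Ω
∠Z = arctan(-5790/3900) = -56.0°
I = V/|Z| = 7.32 mA
P = VI cos φ = 51.1 × 0.00732 × cos(-56.0°) = 209 mW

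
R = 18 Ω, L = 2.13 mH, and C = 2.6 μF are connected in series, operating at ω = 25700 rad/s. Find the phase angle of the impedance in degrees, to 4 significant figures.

65.65°

X_L = ωL = 54.74 Ω
X_C = 1/(ωC) = 14.97 Ω
Net reactance X = X_L − X_C = 39.78 Ω
Z = 18.00 + j39.78 Ω
|Z| = √(18.00² + 39.78²) = 43.66 Ω
∠Z = arctan(39.78/18.00) = 65.65°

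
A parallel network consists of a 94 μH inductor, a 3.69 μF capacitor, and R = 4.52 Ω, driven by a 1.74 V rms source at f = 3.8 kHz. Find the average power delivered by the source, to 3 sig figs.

670 mW

ω = 2πf = 23880 rad/s
X_L = ωL = 2.24 Ω
X_C = 1/(ωC) = 11.4 Ω
Parallel: admittances add. Y = 1/R + 1/(jωL) + jωC
Y = (0.221 − j0.357) S
|Y| = 0.420 S → |Z| = 1/|Y| = 2.38 Ω, ∠Z = −∠Y = 58.2°
I = V/|Z| = 731 mA
P = VI cos φ = 1.74 × 0.731 × cos(58.2°) = 670 mW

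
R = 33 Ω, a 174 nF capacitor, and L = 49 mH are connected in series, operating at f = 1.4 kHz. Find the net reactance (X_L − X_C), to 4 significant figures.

ω = 2πf = 8796 rad/s
X_L = ωL = 431.0 Ω
X_C = 1/(ωC) = 653.3 Ω
X = 431.0 − 653.3 = -222.3 Ω

-222.3 Ω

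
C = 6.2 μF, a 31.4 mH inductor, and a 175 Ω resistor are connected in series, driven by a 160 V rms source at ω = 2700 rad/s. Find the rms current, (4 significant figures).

X_L = ωL = 84.78 Ω
X_C = 1/(ωC) = 59.74 Ω
Net reactance X = X_L − X_C = 25.04 Ω
Z = 175.0 + j25.04 Ω
|Z| = √(175.0² + 25.04²) = 176.8 Ω
I = V/|Z| = 160/176.8 = 905.1 mA

905.1 mA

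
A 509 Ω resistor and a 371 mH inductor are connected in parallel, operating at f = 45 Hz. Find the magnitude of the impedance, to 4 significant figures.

ω = 2πf = 282.7 rad/s
X_L = ωL = 104.9 Ω
Parallel: admittances add. Y = 1/R + 1/(jωL)
Y = (0.001965 − j0.009533) S
|Y| = 0.009733 S → |Z| = 1/|Y| = 102.7 Ω, ∠Z = −∠Y = 78.36°

102.7 Ω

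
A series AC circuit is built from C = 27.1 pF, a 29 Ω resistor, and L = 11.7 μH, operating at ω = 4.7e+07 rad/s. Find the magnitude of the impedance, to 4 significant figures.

237.0 Ω

X_L = ωL = 549.9 Ω
X_C = 1/(ωC) = 785.1 Ω
Net reactance X = X_L − X_C = -235.2 Ω
Z = 29.00 − j235.2 Ω
|Z| = √(29.00² + 235.2²) = 237.0 Ω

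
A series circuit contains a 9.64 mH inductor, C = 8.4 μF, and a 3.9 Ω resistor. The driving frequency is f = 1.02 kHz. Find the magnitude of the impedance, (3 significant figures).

ω = 2πf = 6409 rad/s
X_L = ωL = 61.8 Ω
X_C = 1/(ωC) = 18.6 Ω
Net reactance X = X_L − X_C = 43.2 Ω
Z = 3.90 + j43.2 Ω
|Z| = √(3.90² + 43.2²) = 43.4 Ω

43.4 Ω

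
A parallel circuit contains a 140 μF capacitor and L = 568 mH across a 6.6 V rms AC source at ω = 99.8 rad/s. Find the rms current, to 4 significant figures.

X_L = ωL = 56.69 Ω
X_C = 1/(ωC) = 71.57 Ω
Parallel: admittances add. Y = 1/(jωL) + jωC
Y = (0 − j0.003669) S
|Y| = 0.003669 S → |Z| = 1/|Y| = 272.6 Ω, ∠Z = −∠Y = 90.00°
I = V/|Z| = 6.6/272.6 = 24.21 mA

24.21 mA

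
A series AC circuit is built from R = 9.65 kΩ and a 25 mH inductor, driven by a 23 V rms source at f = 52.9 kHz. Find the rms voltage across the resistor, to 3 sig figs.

ω = 2πf = 332400 rad/s
X_L = ωL = 8310 Ω
Z = 9650 + j8310 Ω
|Z| = √(9650² + 8310²) = 12700 Ω
I = V/|Z| = 1.81 mA
V_R = I·|Z_R| = 0.00181 × 9650 = 17.4 V

17.4 V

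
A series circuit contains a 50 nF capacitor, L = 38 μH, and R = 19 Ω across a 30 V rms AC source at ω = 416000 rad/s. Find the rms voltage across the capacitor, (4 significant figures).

X_L = ωL = 15.81 Ω
X_C = 1/(ωC) = 48.08 Ω
Net reactance X = X_L − X_C = -32.27 Ω
Z = 19.00 − j32.27 Ω
|Z| = √(19.00² + 32.27²) = 37.45 Ω
I = V/|Z| = 801.1 mA
V_C = I·|Z_C| = 0.8011 × 48.08 = 38.52 V

38.52 V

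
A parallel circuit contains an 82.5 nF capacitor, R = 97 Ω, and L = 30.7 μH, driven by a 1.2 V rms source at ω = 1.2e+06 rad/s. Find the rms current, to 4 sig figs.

X_L = ωL = 36.84 Ω
X_C = 1/(ωC) = 10.10 Ω
Parallel: admittances add. Y = 1/R + 1/(jωL) + jωC
Y = (0.01031 + j0.07186) S
|Y| = 0.07259 S → |Z| = 1/|Y| = 13.78 Ω, ∠Z = −∠Y = -81.84°
I = V/|Z| = 1.2/13.78 = 87.11 mA

87.11 mA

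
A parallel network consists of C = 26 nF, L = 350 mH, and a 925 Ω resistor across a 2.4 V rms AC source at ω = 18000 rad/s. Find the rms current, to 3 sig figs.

2.70 mA

X_L = ωL = 6300 Ω
X_C = 1/(ωC) = 2140 Ω
Parallel: admittances add. Y = 1/R + 1/(jωL) + jωC
Y = (0.00108 + j0.000309) S
|Y| = 0.00112 S → |Z| = 1/|Y| = 889 Ω, ∠Z = −∠Y = -16.0°
I = V/|Z| = 2.4/889 = 2.70 mA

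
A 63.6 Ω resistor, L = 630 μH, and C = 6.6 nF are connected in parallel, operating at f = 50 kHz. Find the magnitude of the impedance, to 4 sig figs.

ω = 2πf = 314200 rad/s
X_L = ωL = 197.9 Ω
X_C = 1/(ωC) = 482.3 Ω
Parallel: admittances add. Y = 1/R + 1/(jωL) + jωC
Y = (0.01572 − j0.002979) S
|Y| = 0.01600 S → |Z| = 1/|Y| = 62.49 Ω, ∠Z = −∠Y = 10.73°

62.49 Ω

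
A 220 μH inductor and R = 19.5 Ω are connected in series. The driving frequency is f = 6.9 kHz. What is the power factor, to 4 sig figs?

ω = 2πf = 43350 rad/s
X_L = ωL = 9.538 Ω
Z = 19.50 + j9.538 Ω
|Z| = √(19.50² + 9.538²) = 21.71 Ω
∠Z = arctan(9.538/19.50) = 26.06°
cos φ = cos(26.06°) = 0.8983

0.8983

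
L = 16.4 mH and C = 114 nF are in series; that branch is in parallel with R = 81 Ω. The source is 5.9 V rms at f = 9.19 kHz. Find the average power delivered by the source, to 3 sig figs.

ω = 2πf = 57740 rad/s
X_L = ωL = 947 Ω
X_C = 1/(ωC) = 152 Ω
Branch 1: Z₁ = R = 81.0 Ω
Branch 2 (series LC): Z₂ = j(X_L − X_C) = j795 Ω
Parallel: Z = Z₁Z₂/(Z₁+Z₂), |Z| = 80.6 Ω, ∠Z = 5.82°
I = V/|Z| = 73.2 mA
P = VI cos φ = 5.9 × 0.0732 × cos(5.82°) = 430 mW

430 mW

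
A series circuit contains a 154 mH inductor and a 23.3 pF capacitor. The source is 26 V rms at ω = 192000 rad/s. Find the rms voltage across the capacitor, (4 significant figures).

29.96 V

X_L = ωL = 29570 Ω
X_C = 1/(ωC) = 223500 Ω
Net reactance X = X_L − X_C = -194000 Ω
Z = − j194000 Ω
|Z| = √(0² + 194000²) = 194000 Ω
I = V/|Z| = 134.0 μA
V_C = I·|Z_C| = 0.0001340 × 223500 = 29.96 V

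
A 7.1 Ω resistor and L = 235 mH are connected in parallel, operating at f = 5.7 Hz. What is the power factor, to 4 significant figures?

0.7643

ω = 2πf = 35.81 rad/s
X_L = ωL = 8.416 Ω
Parallel: admittances add. Y = 1/R + 1/(jωL)
Y = (0.1408 − j0.1188) S
|Y| = 0.1843 S → |Z| = 1/|Y| = 5.427 Ω, ∠Z = −∠Y = 40.15°
cos φ = cos(40.15°) = 0.7643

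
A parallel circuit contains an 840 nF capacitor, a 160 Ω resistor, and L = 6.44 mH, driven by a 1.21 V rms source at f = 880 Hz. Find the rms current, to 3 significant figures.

29.4 mA

ω = 2πf = 5529 rad/s
X_L = ωL = 35.6 Ω
X_C = 1/(ωC) = 215 Ω
Parallel: admittances add. Y = 1/R + 1/(jωL) + jωC
Y = (0.00625 − j0.0234) S
|Y| = 0.0243 S → |Z| = 1/|Y| = 41.2 Ω, ∠Z = −∠Y = 75.1°
I = V/|Z| = 1.21/41.2 = 29.4 mA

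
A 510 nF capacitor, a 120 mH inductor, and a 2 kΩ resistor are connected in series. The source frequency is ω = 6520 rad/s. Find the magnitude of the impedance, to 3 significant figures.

2060 Ω

X_L = ωL = 782 Ω
X_C = 1/(ωC) = 301 Ω
Net reactance X = X_L − X_C = 482 Ω
Z = 2000 + j482 Ω
|Z| = √(2000² + 482²) = 2060 Ω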